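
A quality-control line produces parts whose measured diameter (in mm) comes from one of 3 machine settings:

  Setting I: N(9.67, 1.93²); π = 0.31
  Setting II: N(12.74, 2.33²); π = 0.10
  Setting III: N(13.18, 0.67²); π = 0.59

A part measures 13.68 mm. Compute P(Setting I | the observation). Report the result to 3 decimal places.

0.026

Posterior ∝ prior × likelihood, so P(k | x) ∝ π_k f_k(x); normalise over all components.
Component likelihoods at x = 13.68 mm:
  p_I = (1/(1.93·√(2π)))·exp(−(13.68−9.67)²/(2·1.93²)) = 0.206706·exp(-2.15846) = 0.0238751
  p_II = (1/(2.33·√(2π)))·exp(−(13.68−12.74)²/(2·2.33²)) = 0.171220·exp(-0.08138) = 0.157838
  p_III = (1/(0.67·√(2π)))·exp(−(13.68−13.18)²/(2·0.67²)) = 0.595436·exp(-0.27846) = 0.450715
Multiply by the mixture weights:
  π_I·p_I = 0.31 × 0.0238751 = 0.00740128
  π_II·p_II = 0.10 × 0.157838 = 0.0157838
  π_III·p_III = 0.59 × 0.450715 = 0.265922
Sum: 0.00740128 + 0.0157838 + 0.265922 = 0.289107
Responsibility of Setting I: 0.00740128 / 0.289107 ≈ 0.026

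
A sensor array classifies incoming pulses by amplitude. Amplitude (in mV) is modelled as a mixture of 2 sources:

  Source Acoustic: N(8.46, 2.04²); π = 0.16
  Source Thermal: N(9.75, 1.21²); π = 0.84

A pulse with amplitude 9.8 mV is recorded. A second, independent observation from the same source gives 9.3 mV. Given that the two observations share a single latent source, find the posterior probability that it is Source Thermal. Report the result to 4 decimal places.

By Bayes' theorem, P(k | x) = P(Z=k) f_k(x) / Σ_j P(Z=j) f_j(x).
Since both observations come from the same component, the likelihood for component k is f_k(x₁)·f_k(x₂).
  p_Acoustic = [(1/(2.04·√(2π)))·exp(−(9.8−8.46)²/(2·2.04²)) = 0.195560·exp(-0.21573) = 0.157611] × [0.179665] = 0.0283172
  p_Thermal = [(1/(1.21·√(2π)))·exp(−(9.8−9.75)²/(2·1.21²)) = 0.329704·exp(-0.00085) = 0.329423] × [0.307674] = 0.101355
Prior × likelihood for each component:
  P(Z=Acoustic)·p_Acoustic = 0.16 × 0.0283172 = 0.00453075
  P(Z=Thermal)·p_Thermal = 0.84 × 0.101355 = 0.0851381
Marginal: 0.00453075 + 0.0851381 = 0.0896689
P(Source Thermal | data) = 0.0851381 / 0.0896689 ≈ 0.9495

0.9495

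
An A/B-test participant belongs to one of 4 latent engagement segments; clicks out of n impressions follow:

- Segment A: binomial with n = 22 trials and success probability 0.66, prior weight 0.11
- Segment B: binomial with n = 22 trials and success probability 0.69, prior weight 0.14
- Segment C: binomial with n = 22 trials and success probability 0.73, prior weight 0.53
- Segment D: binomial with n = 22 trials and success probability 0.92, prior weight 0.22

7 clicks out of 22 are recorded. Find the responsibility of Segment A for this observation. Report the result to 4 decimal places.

0.5741

By Bayes' theorem, P(k | x) = P(Z=k) f_k(x) / Σ_j P(Z=j) f_j(x).
Evaluate each component's likelihood at the observed value:
  f_A = 0.000872625
  f_B = 0.000297993
  f_C = 5.56612e-05
  f_D = 3.34735e-12
Unnormalised posteriors:
  P(Z=A)·f_A = 0.11 × 0.000872625 = 9.59888e-05
  P(Z=B)·f_B = 0.14 × 0.000297993 = 4.1719e-05
  P(Z=C)·f_C = 0.53 × 5.56612e-05 = 2.95005e-05
  P(Z=D)·f_D = 0.22 × 3.34735e-12 = 7.36417e-13
Sum: 9.59888e-05 + 4.1719e-05 + 2.95005e-05 + 7.36417e-13 = 0.000167208
P(Segment A | the observation) = 9.59888e-05 / 0.000167208 ≈ 0.5741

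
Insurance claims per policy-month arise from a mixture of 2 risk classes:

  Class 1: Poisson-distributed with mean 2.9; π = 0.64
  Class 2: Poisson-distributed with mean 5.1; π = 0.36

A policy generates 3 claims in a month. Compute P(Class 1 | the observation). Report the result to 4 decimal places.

Posterior ∝ prior × likelihood, so P(k | x) ∝ w_k f_k(x); normalise over all components.
Evaluate each component's likelihood at the observed value:
  p_1 = e^(−2.9)·2.9^3/3! = 0.22366
  p_2 = e^(−5.1)·5.1^3/3! = 0.13479
Weight by the priors:
  w_1·p_1 = 0.64 × 0.22366 = 0.143143
  w_2·p_2 = 0.36 × 0.13479 = 0.0485244
Denominator: 0.143143 + 0.0485244 = 0.191667
P(Class 1 | 3 claims) = 0.143143 / 0.191667 ≈ 0.7468

0.7468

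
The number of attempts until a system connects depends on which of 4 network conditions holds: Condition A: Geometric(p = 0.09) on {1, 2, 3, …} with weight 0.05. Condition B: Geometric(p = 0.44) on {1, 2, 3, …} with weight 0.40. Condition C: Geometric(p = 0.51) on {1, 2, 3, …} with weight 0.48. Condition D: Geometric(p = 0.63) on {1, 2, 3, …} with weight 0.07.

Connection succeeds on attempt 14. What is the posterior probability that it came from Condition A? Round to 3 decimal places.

Apply Bayes' rule: the posterior for each component is proportional to its prior times its likelihood at x.
Component likelihoods at x = 14:
  p_A = 0.0264107
  p_B = 0.000234367
  p_C = 4.78761e-05
  p_D = 1.53449e-06
Unnormalised posteriors:
  w_A·p_A = 0.05 × 0.0264107 = 0.00132054
  w_B·p_B = 0.40 × 0.000234367 = 9.37469e-05
  w_C·p_C = 0.48 × 4.78761e-05 = 2.29806e-05
  w_D·p_D = 0.07 × 1.53449e-06 = 1.07414e-07
Marginal: 0.00132054 + 9.37469e-05 + 2.29806e-05 + 1.07414e-07 = 0.00143737
P(Condition A | 14) = 0.00132054 / 0.00143737 ≈ 0.919

0.919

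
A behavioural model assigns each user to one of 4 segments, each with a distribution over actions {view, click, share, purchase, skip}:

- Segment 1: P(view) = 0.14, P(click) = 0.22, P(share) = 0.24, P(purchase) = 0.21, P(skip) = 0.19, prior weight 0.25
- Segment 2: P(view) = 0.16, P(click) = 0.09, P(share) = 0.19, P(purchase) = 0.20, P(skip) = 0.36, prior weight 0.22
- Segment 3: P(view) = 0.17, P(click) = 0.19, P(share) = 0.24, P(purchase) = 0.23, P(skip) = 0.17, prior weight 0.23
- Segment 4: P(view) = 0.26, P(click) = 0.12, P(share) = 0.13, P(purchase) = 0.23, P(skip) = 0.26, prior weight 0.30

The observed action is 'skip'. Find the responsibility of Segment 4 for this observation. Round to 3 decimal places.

By Bayes' theorem, P(k | x) = π_k f_k(x) / Σ_j π_j f_j(x).
Evaluate each component's likelihood at the observed value:
  f_1 = P(skip | comp) = 0.19
  f_2 = P(skip | comp) = 0.36
  f_3 = P(skip | comp) = 0.17
  f_4 = P(skip | comp) = 0.26
Weight by the priors:
  π_1·f_1 = 0.25 × 0.19 = 0.0475
  π_2·f_2 = 0.22 × 0.36 = 0.0792
  π_3·f_3 = 0.23 × 0.17 = 0.0391
  π_4·f_4 = 0.30 × 0.26 = 0.078
Marginal: 0.0475 + 0.0792 + 0.0391 + 0.078 = 0.2438
P(Segment 4 | data) = 0.078 / 0.2438 ≈ 0.320

0.320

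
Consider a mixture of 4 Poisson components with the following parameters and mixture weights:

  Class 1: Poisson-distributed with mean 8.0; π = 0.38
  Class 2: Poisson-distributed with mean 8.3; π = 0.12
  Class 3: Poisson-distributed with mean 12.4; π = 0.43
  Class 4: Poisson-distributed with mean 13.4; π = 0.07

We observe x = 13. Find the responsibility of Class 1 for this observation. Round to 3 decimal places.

Posterior ∝ prior × likelihood, so P(k | x) ∝ π_k f_k(x); normalise over all components.
Component likelihoods at x = 13:
  f_1 = e^(−8.0)·8.0^13/13! = 0.0296165
  f_2 = e^(−8.3)·8.3^13/13! = 0.0354071
  f_3 = e^(−12.4)·12.4^13/13! = 0.10838
  f_4 = e^(−13.4)·13.4^13/13! = 0.109279
Multiply by the mixture weights:
  π_1·f_1 = 0.38 × 0.0296165 = 0.0112543
  π_2·f_2 = 0.12 × 0.0354071 = 0.00424886
  π_3·f_3 = 0.43 × 0.10838 = 0.0466035
  π_4·f_4 = 0.07 × 0.109279 = 0.00764952
Normaliser: 0.0112543 + 0.00424886 + 0.0466035 + 0.00764952 = 0.0697561
Responsibility of Class 1: 0.0112543 / 0.0697561 ≈ 0.161

0.161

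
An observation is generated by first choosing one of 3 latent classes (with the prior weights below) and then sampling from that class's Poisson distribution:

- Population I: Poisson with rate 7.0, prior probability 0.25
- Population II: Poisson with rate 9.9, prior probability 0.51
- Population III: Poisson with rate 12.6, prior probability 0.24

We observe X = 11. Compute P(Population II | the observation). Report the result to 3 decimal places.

0.608

P(component k | x) = π_k·f_k(x) / marginal(x), where marginal(x) = Σ_j π_j·f_j(x).
Poisson probabilities:
  L_I = e^(−7.0)·7.0^11/11! = 0.0451712
  L_II = e^(−9.9)·9.9^11/11! = 0.112542
  L_III = e^(−12.6)·12.6^11/11! = 0.107352
Unnormalised posteriors:
  π_I·L_I = 0.25 × 0.0451712 = 0.0112928
  π_II·L_II = 0.51 × 0.112542 = 0.0573966
  π_III·L_III = 0.24 × 0.107352 = 0.0257645
Marginal: 0.0112928 + 0.0573966 + 0.0257645 = 0.0944539
Responsibility of Population II: 0.0573966 / 0.0944539 ≈ 0.608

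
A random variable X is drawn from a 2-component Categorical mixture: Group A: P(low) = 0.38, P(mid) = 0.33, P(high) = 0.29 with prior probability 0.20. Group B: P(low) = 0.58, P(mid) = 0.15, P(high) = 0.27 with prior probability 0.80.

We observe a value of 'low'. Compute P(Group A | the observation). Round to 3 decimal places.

The responsibility of component k is π_k f_k(x) divided by Σ_j π_j f_j(x).
Component likelihoods at x = 'low':
  L_A = P(low | comp) = 0.38
  L_B = P(low | comp) = 0.58
Prior × likelihood for each component:
  π_A·L_A = 0.20 × 0.38 = 0.076
  π_B·L_B = 0.80 × 0.58 = 0.464
Evidence: 0.076 + 0.464 = 0.54
Responsibility of Group A: 0.076 / 0.54 ≈ 0.141

0.141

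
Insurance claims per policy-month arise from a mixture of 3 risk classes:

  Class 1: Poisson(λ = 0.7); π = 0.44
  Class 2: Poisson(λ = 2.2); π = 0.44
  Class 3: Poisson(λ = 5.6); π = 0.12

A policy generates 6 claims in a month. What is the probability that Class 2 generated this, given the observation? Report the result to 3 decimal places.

Posterior ∝ prior × likelihood, so P(k | x) ∝ w_k f_k(x); normalise over all components.
Poisson probabilities:
  L_1 = 8.11427e-05
  L_2 = 0.0174484
  L_3 = 0.158397
Prior × likelihood for each component:
  w_1·L_1 = 0.44 × 8.11427e-05 = 3.57028e-05
  w_2·L_2 = 0.44 × 0.0174484 = 0.0076773
  w_3·L_3 = 0.12 × 0.158397 = 0.0190076
Evidence: 3.57028e-05 + 0.0076773 + 0.0190076 = 0.0267206
So the posterior for Class 2 is 0.0076773 / 0.0267206 ≈ 0.287.

0.287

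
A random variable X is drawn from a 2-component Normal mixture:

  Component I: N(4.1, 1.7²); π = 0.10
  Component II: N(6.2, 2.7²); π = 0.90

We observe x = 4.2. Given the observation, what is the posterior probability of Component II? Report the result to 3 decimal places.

By Bayes' theorem, P(k | x) = P(Z=k) f_k(x) / Σ_j P(Z=j) f_j(x).
Component likelihoods at x = 4.2:
  L_I = (1/(1.7·√(2π)))·exp(−(4.2−4.1)²/(2·1.7²)) = 0.234672·exp(-0.00173) = 0.234266
  L_II = (1/(2.7·√(2π)))·exp(−(4.2−6.2)²/(2·2.7²)) = 0.147756·exp(-0.27435) = 0.112305
Weight by the priors:
  P(Z=I)·L_I = 0.10 × 0.234266 = 0.0234266
  P(Z=II)·L_II = 0.90 × 0.112305 = 0.101074
Marginal: 0.0234266 + 0.101074 = 0.124501
P(Component II | x) = 0.101074 / 0.124501 ≈ 0.812

0.812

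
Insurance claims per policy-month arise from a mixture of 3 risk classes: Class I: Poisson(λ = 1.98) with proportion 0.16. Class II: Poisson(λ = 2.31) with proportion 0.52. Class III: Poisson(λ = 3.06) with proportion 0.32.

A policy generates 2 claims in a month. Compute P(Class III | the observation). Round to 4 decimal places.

Apply Bayes' rule: the posterior for each component is proportional to its prior times its likelihood at x.
Component likelihoods at x = 2 claims:
  f_I = e^(−1.98)·1.98^2/2! = 0.270643
  f_II = e^(−2.31)·2.31^2/2! = 0.264834
  f_III = e^(−3.06)·3.06^2/2! = 0.219519
Unnormalised posteriors:
  π_I·f_I = 0.16 × 0.270643 = 0.0433029
  π_II·f_II = 0.52 × 0.264834 = 0.137714
  π_III·f_III = 0.32 × 0.219519 = 0.070246
Marginal: 0.0433029 + 0.137714 + 0.070246 = 0.251263
P(Class III | 2 claims) ≈ 0.2796

0.2796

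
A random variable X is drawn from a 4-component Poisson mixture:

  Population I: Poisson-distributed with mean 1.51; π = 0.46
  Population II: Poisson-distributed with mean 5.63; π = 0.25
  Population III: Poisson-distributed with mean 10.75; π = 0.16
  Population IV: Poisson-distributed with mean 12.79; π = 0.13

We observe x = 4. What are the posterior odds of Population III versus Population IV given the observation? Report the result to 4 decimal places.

4.7238

The posterior odds equal the prior odds times the likelihood ratio: (π_i/π_j)·(f_i(x)/f_j(x)).
Evaluate each component's likelihood at the observed value:
  L_I = 0.0478533
  L_II = 0.150226
  L_III = 0.0119332
  L_IV = 0.00310917
Odds = (0.16/0.13) × (0.0119332/0.00310917) = 1.23077 × 3.83807 ≈ 4.7238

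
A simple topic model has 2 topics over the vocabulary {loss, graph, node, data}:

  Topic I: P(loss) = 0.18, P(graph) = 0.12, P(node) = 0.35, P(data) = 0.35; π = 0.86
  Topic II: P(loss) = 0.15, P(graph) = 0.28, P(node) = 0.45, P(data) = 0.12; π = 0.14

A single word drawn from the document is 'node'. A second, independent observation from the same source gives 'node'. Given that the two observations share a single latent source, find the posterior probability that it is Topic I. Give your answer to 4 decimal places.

By Bayes' theorem, P(k | x) = P(Z=k) f_k(x) / Σ_j P(Z=j) f_j(x).
Since both observations come from the same component, the likelihood for component k is f_k(x₁)·f_k(x₂).
  L_I = [P(node | comp) = 0.35] × [0.35] = 0.1225
  L_II = [P(node | comp) = 0.45] × [0.45] = 0.2025
Weight by the priors:
  P(Z=I)·L_I = 0.86 × 0.1225 = 0.10535
  P(Z=II)·L_II = 0.14 × 0.2025 = 0.02835
Denominator: 0.10535 + 0.02835 = 0.1337
P(Topic I | x) = 0.10535 / 0.1337 ≈ 0.7880

0.7880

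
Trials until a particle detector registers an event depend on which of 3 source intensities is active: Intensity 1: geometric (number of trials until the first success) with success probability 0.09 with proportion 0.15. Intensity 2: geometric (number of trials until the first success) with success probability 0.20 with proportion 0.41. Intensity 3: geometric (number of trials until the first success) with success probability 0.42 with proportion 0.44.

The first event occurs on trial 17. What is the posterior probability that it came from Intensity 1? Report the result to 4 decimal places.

0.5608

P(component k | x) = π_k·f_k(x) / marginal(x), where marginal(x) = Σ_j π_j·f_j(x).
Evaluate each component's likelihood at the observed value:
  f_1 = 0.0199024
  f_2 = 0.0056295
  f_3 = 6.88806e-05
Multiply by the mixture weights:
  π_1·f_1 = 0.15 × 0.0199024 = 0.00298536
  π_2·f_2 = 0.41 × 0.0056295 = 0.00230809
  π_3·f_3 = 0.44 × 6.88806e-05 = 3.03075e-05
Denominator: 0.00298536 + 0.00230809 + 3.03075e-05 = 0.00532376
P(Intensity 1 | the observation) ≈ 0.5608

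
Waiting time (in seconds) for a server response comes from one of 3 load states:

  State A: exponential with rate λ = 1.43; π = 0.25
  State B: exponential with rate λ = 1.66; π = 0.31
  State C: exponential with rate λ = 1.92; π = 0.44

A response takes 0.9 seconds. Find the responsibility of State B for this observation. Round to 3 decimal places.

0.317

P(component k | x) = π_k·f_k(x) / marginal(x), where marginal(x) = Σ_j π_j·f_j(x).
Evaluate each component's likelihood at the observed value:
  L_A = 0.39482
  L_B = 0.372625
  L_C = 0.341068
Prior × likelihood for each component:
  π_A·L_A = 0.25 × 0.39482 = 0.098705
  π_B·L_B = 0.31 × 0.372625 = 0.115514
  π_C·L_C = 0.44 × 0.341068 = 0.15007
Normaliser: 0.098705 + 0.115514 + 0.15007 = 0.364288
P(State B | data) = 0.115514 / 0.364288 ≈ 0.317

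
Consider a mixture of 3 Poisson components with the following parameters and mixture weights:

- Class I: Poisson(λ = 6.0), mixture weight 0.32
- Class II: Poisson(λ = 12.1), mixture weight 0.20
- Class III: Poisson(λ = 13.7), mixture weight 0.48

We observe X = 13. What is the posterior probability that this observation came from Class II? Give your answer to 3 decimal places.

The responsibility of component k is π_k f_k(x) divided by Σ_j π_j f_j(x).
Poisson probabilities:
  L_I = 0.00519899
  L_II = 0.106406
  L_III = 0.107957
Unnormalised posteriors:
  π_I·L_I = 0.32 × 0.00519899 = 0.00166368
  π_II·L_II = 0.20 × 0.106406 = 0.0212812
  π_III·L_III = 0.48 × 0.107957 = 0.0518196
Normaliser: 0.00166368 + 0.0212812 + 0.0518196 = 0.0747645
P(Class II | x) = 0.0212812 / 0.0747645 ≈ 0.285

0.285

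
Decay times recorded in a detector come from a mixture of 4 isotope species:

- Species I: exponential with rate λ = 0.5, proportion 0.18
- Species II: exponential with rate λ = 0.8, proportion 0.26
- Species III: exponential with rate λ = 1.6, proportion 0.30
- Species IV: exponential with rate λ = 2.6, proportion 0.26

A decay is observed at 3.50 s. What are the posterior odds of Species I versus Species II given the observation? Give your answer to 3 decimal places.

Only the two components matter; the odds are (π_i f_i(x)) / (π_j f_j(x)).
Exponential densities:
  p_I = 0.5·e^(−0.5·3.50) = 0.5·e^(−1.7500) = 0.086887
  p_II = 0.8·e^(−0.8·3.50) = 0.8·e^(−2.8000) = 0.0486481
  p_III = 1.6·e^(−1.6·3.50) = 1.6·e^(−5.6000) = 0.00591658
  p_IV = 2.6·e^(−2.6·3.50) = 2.6·e^(−9.1000) = 0.000290331
0.0156397 / 0.0126485 ≈ 1.236

1.236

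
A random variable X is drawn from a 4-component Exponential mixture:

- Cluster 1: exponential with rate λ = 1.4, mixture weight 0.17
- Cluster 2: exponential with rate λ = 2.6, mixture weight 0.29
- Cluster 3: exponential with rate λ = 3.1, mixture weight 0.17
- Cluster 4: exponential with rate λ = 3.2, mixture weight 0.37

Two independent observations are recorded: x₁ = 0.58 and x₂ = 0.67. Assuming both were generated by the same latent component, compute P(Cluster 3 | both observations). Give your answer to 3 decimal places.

0.143

Posterior ∝ prior × likelihood, so P(k | x) ∝ w_k f_k(x); normalise over all components.
Since both observations come from the same component, the likelihood for component k is f_k(x₁)·f_k(x₂).
  p_1 = [0.621557] × [0.547974] = 0.340597
  p_2 = [0.575516] × [0.455441] = 0.262114
  p_3 = [0.513452] × [0.388447] = 0.199449
  p_4 = [0.500149] × [0.374993] = 0.187552
Prior × likelihood for each component:
  w_1·p_1 = 0.17 × 0.340597 = 0.0579015
  w_2·p_2 = 0.29 × 0.262114 = 0.076013
  w_3·p_3 = 0.17 × 0.199449 = 0.0339064
  w_4·p_4 = 0.37 × 0.187552 = 0.0693943
Denominator: 0.0579015 + 0.076013 + 0.0339064 + 0.0693943 = 0.237215
P(Cluster 3 | x) = 0.0339064 / 0.237215 ≈ 0.143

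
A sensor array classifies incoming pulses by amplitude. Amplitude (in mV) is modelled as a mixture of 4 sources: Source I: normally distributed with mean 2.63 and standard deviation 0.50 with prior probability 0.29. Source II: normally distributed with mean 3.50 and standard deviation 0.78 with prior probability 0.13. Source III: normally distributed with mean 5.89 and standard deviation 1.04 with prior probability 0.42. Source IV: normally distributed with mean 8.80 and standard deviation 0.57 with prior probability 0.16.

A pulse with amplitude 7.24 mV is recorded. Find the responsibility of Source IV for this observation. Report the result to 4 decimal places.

Apply Bayes' rule: the posterior for each component is proportional to its prior times its likelihood at x.
Normal densities:
  f_I = (1/(0.50·√(2π)))·exp(−(7.24−2.63)²/(2·0.50²)) = 0.797885·exp(-42.50420) = 2.77077e-19
  f_II = (1/(0.78·√(2π)))·exp(−(7.24−3.50)²/(2·0.78²)) = 0.511464·exp(-11.49540) = 5.20508e-06
  f_III = (1/(1.04·√(2π)))·exp(−(7.24−5.89)²/(2·1.04²)) = 0.383598·exp(-0.84250) = 0.16519
  f_IV = (1/(0.57·√(2π)))·exp(−(7.24−8.80)²/(2·0.57²)) = 0.699899·exp(-3.74515) = 0.01654
Multiply by the mixture weights:
  π_I·f_I = 0.29 × 2.77077e-19 = 8.03523e-20
  π_II·f_II = 0.13 × 5.20508e-06 = 6.76661e-07
  π_III·f_III = 0.42 × 0.16519 = 0.0693797
  π_IV·f_IV = 0.16 × 0.01654 = 0.0026464
Sum: 8.03523e-20 + 6.76661e-07 + 0.0693797 + 0.0026464 = 0.0720267
P(Source IV | x) ≈ 0.0367

0.0367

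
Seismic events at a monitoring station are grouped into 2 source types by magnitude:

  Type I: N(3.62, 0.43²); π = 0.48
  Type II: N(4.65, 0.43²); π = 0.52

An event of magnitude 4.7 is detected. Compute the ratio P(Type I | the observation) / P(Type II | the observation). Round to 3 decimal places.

0.040

The posterior odds equal the prior odds times the likelihood ratio: (π_i/π_j)·(f_i(x)/f_j(x)).
Component likelihoods at x = 4.7:
  f_I = (1/(0.43·√(2π)))·exp(−(4.7−3.62)²/(2·0.43²)) = 0.927773·exp(-3.15414) = 0.0395929
  f_II = (1/(0.43·√(2π)))·exp(−(4.7−4.65)²/(2·0.43²)) = 0.927773·exp(-0.00676) = 0.921522
Odds = (0.48/0.52) × (0.0395929/0.921522) = 0.923077 × 0.0429647 ≈ 0.040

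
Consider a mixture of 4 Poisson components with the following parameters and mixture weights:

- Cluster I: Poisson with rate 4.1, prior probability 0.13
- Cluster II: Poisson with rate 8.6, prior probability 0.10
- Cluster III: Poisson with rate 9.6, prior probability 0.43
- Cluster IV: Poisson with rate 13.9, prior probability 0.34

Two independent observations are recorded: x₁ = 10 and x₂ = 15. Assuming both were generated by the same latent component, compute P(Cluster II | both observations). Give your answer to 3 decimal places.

P(component k | x) = w_k·f_k(x) / marginal(x), where marginal(x) = Σ_j w_j·f_j(x).
Since both observations come from the same component, the likelihood for component k is f_k(x₁)·f_k(x₂).
  p_I = [0.00613011] × [1.97084e-05] = 1.20814e-07
  p_II = [0.112277] × [0.014657] = 0.00164564
  p_III = [0.124086] × [0.0280764] = 0.00348389
  p_IV = [0.0681854] × [0.0981814] = 0.00669454
Prior × likelihood for each component:
  w_I·p_I = 0.13 × 1.20814e-07 = 1.57059e-08
  w_II·p_II = 0.10 × 0.00164564 = 0.000164564
  w_III·p_III = 0.43 × 0.00348389 = 0.00149807
  w_IV·p_IV = 0.34 × 0.00669454 = 0.00227614
Normaliser: 1.57059e-08 + 0.000164564 + 0.00149807 + 0.00227614 = 0.00393879
Responsibility of Cluster II: 0.000164564 / 0.00393879 ≈ 0.042

0.042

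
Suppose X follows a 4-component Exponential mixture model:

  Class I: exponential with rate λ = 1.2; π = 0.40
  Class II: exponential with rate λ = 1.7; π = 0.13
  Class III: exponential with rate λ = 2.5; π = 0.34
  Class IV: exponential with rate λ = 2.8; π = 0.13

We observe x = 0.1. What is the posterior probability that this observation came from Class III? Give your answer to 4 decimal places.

0.4273

The responsibility of component k is w_k f_k(x) divided by Σ_j w_j f_j(x).
Component likelihoods at x = 0.1:
  L_I = 1.0643
  L_II = 1.43423
  L_III = 1.947
  L_IV = 2.11619
Weight by the priors:
  w_I·L_I = 0.40 × 1.0643 = 0.425722
  w_II·L_II = 0.13 × 1.43423 = 0.18645
  w_III·L_III = 0.34 × 1.947 = 0.661981
  w_IV·L_IV = 0.13 × 2.11619 = 0.275105
Denominator: 0.425722 + 0.18645 + 0.661981 + 0.275105 = 1.54926
Responsibility of Class III: 0.661981 / 1.54926 ≈ 0.4273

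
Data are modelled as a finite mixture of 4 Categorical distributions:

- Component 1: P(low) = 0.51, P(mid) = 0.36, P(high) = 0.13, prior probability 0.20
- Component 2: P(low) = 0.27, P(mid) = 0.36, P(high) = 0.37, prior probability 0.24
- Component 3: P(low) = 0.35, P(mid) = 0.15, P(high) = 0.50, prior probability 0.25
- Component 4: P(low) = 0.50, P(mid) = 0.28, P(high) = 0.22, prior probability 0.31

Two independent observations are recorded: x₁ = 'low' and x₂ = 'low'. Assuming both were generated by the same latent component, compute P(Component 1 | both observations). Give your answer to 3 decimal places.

0.293

Apply Bayes' rule: the posterior for each component is proportional to its prior times its likelihood at x.
Since both observations come from the same component, the likelihood for component k is f_k(x₁)·f_k(x₂).
  p_1 = [P(low | comp) = 0.51] × [0.51] = 0.2601
  p_2 = [P(low | comp) = 0.27] × [0.27] = 0.0729
  p_3 = [P(low | comp) = 0.35] × [0.35] = 0.1225
  p_4 = [P(low | comp) = 0.50] × [0.5] = 0.25
Weight by the priors:
  w_1·p_1 = 0.20 × 0.2601 = 0.05202
  w_2·p_2 = 0.24 × 0.0729 = 0.017496
  w_3·p_3 = 0.25 × 0.1225 = 0.030625
  w_4·p_4 = 0.31 × 0.25 = 0.0775
Evidence: 0.05202 + 0.017496 + 0.030625 + 0.0775 = 0.177641
P(Component 1 | data) = 0.05202 / 0.177641 ≈ 0.293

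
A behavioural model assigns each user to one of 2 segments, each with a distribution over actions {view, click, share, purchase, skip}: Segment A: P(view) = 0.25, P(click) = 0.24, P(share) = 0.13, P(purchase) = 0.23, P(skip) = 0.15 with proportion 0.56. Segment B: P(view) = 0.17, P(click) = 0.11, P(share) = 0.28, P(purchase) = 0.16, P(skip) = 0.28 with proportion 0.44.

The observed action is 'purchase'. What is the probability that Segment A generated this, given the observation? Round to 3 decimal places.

The responsibility of component k is P(Z=k) f_k(x) divided by Σ_j P(Z=j) f_j(x).
Evaluate each component's likelihood at the observed value:
  p_A = P(purchase | comp) = 0.23
  p_B = P(purchase | comp) = 0.16
Weight by the priors:
  P(Z=A)·p_A = 0.56 × 0.23 = 0.1288
  P(Z=B)·p_B = 0.44 × 0.16 = 0.0704
Evidence: 0.1288 + 0.0704 = 0.1992
So the posterior for Segment A is 0.1288 / 0.1992 ≈ 0.647.

0.647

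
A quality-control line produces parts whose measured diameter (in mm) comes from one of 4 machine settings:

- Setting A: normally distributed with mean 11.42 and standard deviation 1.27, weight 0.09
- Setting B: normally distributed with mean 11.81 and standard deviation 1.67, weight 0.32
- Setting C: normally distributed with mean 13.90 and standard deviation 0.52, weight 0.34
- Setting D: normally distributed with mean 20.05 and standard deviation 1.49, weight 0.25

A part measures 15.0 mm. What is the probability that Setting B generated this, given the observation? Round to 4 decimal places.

0.3014

Apply Bayes' rule: the posterior for each component is proportional to its prior times its likelihood at x.
Component likelihoods at x = 15.0 mm:
  L_A = (1/(1.27·√(2π)))·exp(−(15.0−11.42)²/(2·1.27²)) = 0.314128·exp(-3.97309) = 0.00591037
  L_B = (1/(1.67·√(2π)))·exp(−(15.0−11.81)²/(2·1.67²)) = 0.238888·exp(-1.82439) = 0.0385363
  L_C = (1/(0.52·√(2π)))·exp(−(15.0−13.90)²/(2·0.52²)) = 0.767197·exp(-2.23743) = 0.0818851
  L_D = (1/(1.49·√(2π)))·exp(−(15.0−20.05)²/(2·1.49²)) = 0.267746·exp(-5.74355) = 0.000857695
Unnormalised posteriors:
  P(Z=A)·L_A = 0.09 × 0.00591037 = 0.000531933
  P(Z=B)·L_B = 0.32 × 0.0385363 = 0.0123316
  P(Z=C)·L_C = 0.34 × 0.0818851 = 0.0278409
  P(Z=D)·L_D = 0.25 × 0.000857695 = 0.000214424
Normaliser: 0.000531933 + 0.0123316 + 0.0278409 + 0.000214424 = 0.0409189
P(Setting B | data) ≈ 0.3014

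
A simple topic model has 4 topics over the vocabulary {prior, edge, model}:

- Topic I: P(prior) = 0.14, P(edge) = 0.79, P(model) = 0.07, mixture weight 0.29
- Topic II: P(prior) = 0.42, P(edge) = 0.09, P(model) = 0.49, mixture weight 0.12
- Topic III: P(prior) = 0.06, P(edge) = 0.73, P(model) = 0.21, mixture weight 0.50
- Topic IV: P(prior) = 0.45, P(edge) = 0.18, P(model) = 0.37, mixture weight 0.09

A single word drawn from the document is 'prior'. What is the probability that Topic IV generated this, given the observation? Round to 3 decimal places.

P(component k | x) = w_k·f_k(x) / marginal(x), where marginal(x) = Σ_j w_j·f_j(x).
Categorical probabilities:
  L_I = P(prior | comp) = 0.14
  L_II = P(prior | comp) = 0.42
  L_III = P(prior | comp) = 0.06
  L_IV = P(prior | comp) = 0.45
Unnormalised posteriors:
  w_I·L_I = 0.29 × 0.14 = 0.0406
  w_II·L_II = 0.12 × 0.42 = 0.0504
  w_III·L_III = 0.50 × 0.06 = 0.03
  w_IV·L_IV = 0.09 × 0.45 = 0.0405
Marginal: 0.0406 + 0.0504 + 0.03 + 0.0405 = 0.1615
So the posterior for Topic IV is 0.0405 / 0.1615 ≈ 0.251.

0.251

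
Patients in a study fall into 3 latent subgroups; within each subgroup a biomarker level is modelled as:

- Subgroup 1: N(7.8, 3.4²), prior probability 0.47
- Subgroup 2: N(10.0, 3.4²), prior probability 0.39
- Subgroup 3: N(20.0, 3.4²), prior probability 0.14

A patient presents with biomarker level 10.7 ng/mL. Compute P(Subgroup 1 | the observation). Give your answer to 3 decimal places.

0.459

The responsibility of component k is P(Z=k) f_k(x) divided by Σ_j P(Z=j) f_j(x).
Evaluate each component's likelihood at the observed value:
  L_1 = 0.0815558
  L_2 = 0.114875
  L_3 = 0.00278466
Multiply by the mixture weights:
  P(Z=1)·L_1 = 0.47 × 0.0815558 = 0.0383312
  P(Z=2)·L_2 = 0.39 × 0.114875 = 0.0448014
  P(Z=3)·L_3 = 0.14 × 0.00278466 = 0.000389852
Denominator: 0.0383312 + 0.0448014 + 0.000389852 = 0.0835224
So the posterior for Subgroup 1 is 0.0383312 / 0.0835224 ≈ 0.459.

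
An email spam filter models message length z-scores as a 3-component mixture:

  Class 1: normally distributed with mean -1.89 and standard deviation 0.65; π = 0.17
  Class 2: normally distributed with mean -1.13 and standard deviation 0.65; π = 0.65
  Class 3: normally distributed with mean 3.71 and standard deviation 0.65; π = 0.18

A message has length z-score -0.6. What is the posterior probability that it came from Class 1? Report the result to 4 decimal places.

0.0484

By Bayes' theorem, P(k | x) = P(Z=k) f_k(x) / Σ_j P(Z=j) f_j(x).
Normal densities:
  f_1 = (1/(0.65·√(2π)))·exp(−(-0.6−-1.89)²/(2·0.65²)) = 0.613757·exp(-1.96935) = 0.0856484
  f_2 = (1/(0.65·√(2π)))·exp(−(-0.6−-1.13)²/(2·0.65²)) = 0.613757·exp(-0.33243) = 0.440176
  f_3 = (1/(0.65·√(2π)))·exp(−(-0.6−3.71)²/(2·0.65²)) = 0.613757·exp(-21.98355) = 1.74045e-10
Prior × likelihood for each component:
  P(Z=1)·f_1 = 0.17 × 0.0856484 = 0.0145602
  P(Z=2)·f_2 = 0.65 × 0.440176 = 0.286114
  P(Z=3)·f_3 = 0.18 × 1.74045e-10 = 3.13281e-11
Marginal: 0.0145602 + 0.286114 + 3.13281e-11 = 0.300674
Responsibility of Class 1: 0.0145602 / 0.300674 ≈ 0.0484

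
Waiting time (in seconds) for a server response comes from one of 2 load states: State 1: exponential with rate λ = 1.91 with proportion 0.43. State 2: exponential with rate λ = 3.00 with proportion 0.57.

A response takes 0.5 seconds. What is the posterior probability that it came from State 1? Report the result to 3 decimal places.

Posterior ∝ prior × likelihood, so P(k | x) ∝ π_k f_k(x); normalise over all components.
Evaluate each component's likelihood at the observed value:
  p_1 = 1.91·e^(−1.91·0.5) = 1.91·e^(−0.9550) = 0.734991
  p_2 = 3.00·e^(−3.00·0.5) = 3.00·e^(−1.5000) = 0.66939
Multiply by the mixture weights:
  π_1·p_1 = 0.43 × 0.734991 = 0.316046
  π_2·p_2 = 0.57 × 0.66939 = 0.381553
Marginal: 0.316046 + 0.381553 = 0.697599
P(State 1 | data) = 0.316046 / 0.697599 ≈ 0.453

0.453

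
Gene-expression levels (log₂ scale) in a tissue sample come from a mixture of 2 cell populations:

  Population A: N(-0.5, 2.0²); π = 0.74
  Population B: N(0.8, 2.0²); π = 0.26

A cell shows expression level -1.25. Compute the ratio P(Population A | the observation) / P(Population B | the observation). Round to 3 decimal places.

4.486

Since P(k|x) ∝ w_k f_k(x), the posterior odds are w_i f_i(x) / (w_j f_j(x)).
Component likelihoods at x = -1.25:
  L_A = (1/(2.0·√(2π)))·exp(−(-1.25−-0.5)²/(2·2.0²)) = 0.199471·exp(-0.07031) = 0.185928
  L_B = (1/(2.0·√(2π)))·exp(−(-1.25−0.8)²/(2·2.0²)) = 0.199471·exp(-0.52531) = 0.117961
Posterior odds = (w_A·L_A) / (w_B·L_B) = (0.74·0.185928) / (0.26·0.117961) = 0.137586 / 0.03067 ≈ 4.486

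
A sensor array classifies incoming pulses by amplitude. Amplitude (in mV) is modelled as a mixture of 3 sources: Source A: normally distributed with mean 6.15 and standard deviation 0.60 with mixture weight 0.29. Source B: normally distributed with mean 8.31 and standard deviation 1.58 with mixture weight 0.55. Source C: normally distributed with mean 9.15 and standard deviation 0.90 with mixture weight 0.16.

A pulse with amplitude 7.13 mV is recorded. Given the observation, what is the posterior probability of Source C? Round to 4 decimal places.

0.0354

Apply Bayes' rule: the posterior for each component is proportional to its prior times its likelihood at x.
Component likelihoods at x = 7.13 mV:
  L_A = (1/(0.60·√(2π)))·exp(−(7.13−6.15)²/(2·0.60²)) = 0.664904·exp(-1.33389) = 0.175169
  L_B = (1/(1.58·√(2π)))·exp(−(7.13−8.31)²/(2·1.58²)) = 0.252495·exp(-0.27888) = 0.191045
  L_C = (1/(0.90·√(2π)))·exp(−(7.13−9.15)²/(2·0.90²)) = 0.443269·exp(-2.51877) = 0.0357093
Prior × likelihood for each component:
  π_A·L_A = 0.29 × 0.175169 = 0.0507991
  π_B·L_B = 0.55 × 0.191045 = 0.105075
  π_C·L_C = 0.16 × 0.0357093 = 0.00571349
Sum: 0.0507991 + 0.105075 + 0.00571349 = 0.161588
P(Source C | x) ≈ 0.0354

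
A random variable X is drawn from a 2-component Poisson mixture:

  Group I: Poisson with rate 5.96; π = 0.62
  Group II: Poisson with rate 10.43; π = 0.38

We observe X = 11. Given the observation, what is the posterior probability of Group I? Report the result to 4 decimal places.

P(component k | x) = P(Z=k)·f_k(x) / marginal(x), where marginal(x) = Σ_j P(Z=j)·f_j(x).
Evaluate each component's likelihood at the observed value:
  f_I = 0.021785
  f_II = 0.117566
Unnormalised posteriors:
  P(Z=I)·f_I = 0.62 × 0.021785 = 0.0135067
  P(Z=II)·f_II = 0.38 × 0.117566 = 0.0446749
Denominator: 0.0135067 + 0.0446749 = 0.0581816
P(Group I | data) = 0.0135067 / 0.0581816 ≈ 0.2321

0.2321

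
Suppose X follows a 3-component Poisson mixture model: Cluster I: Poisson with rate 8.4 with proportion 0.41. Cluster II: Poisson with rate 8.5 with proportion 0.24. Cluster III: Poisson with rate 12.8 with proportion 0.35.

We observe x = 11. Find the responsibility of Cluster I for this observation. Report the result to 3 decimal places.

0.373

By Bayes' theorem, P(k | x) = π_k f_k(x) / Σ_j π_j f_j(x).
Component likelihoods at x = 11:
  L_I = 0.0827642
  L_II = 0.0853001
  L_III = 0.104516
Weight by the priors:
  π_I·L_I = 0.41 × 0.0827642 = 0.0339333
  π_II·L_II = 0.24 × 0.0853001 = 0.020472
  π_III·L_III = 0.35 × 0.104516 = 0.0365808
Sum: 0.0339333 + 0.020472 + 0.0365808 = 0.0909861
So the posterior for Cluster I is 0.0339333 / 0.0909861 ≈ 0.373.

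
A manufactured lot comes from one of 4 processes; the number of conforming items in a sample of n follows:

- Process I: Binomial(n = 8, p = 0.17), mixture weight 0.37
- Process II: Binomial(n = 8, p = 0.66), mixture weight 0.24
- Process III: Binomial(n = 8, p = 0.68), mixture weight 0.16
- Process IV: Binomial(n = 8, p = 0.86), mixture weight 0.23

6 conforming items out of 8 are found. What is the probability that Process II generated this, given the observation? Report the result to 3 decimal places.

0.399

The responsibility of component k is P(Z=k) f_k(x) divided by Σ_j P(Z=j) f_j(x).
Binomial probabilities:
  p_I = C(8,6)·0.17^6·0.83^2 = 28·2.41376e-05·0.6889 = 0.000465594
  p_II = C(8,6)·0.66^6·0.34^2 = 28·0.082654·0.1156 = 0.267534
  p_III = C(8,6)·0.68^6·0.32^2 = 28·0.0988675·0.1024 = 0.283473
  p_IV = C(8,6)·0.86^6·0.14^2 = 28·0.404567·0.0196 = 0.222026
Unnormalised posteriors:
  P(Z=I)·p_I = 0.37 × 0.000465594 = 0.00017227
  P(Z=II)·p_II = 0.24 × 0.267534 = 0.0642082
  P(Z=III)·p_III = 0.16 × 0.283473 = 0.0453557
  P(Z=IV)·p_IV = 0.23 × 0.222026 = 0.0510661
Marginal: 0.00017227 + 0.0642082 + 0.0453557 + 0.0510661 = 0.160802
Responsibility of Process II: 0.0642082 / 0.160802 ≈ 0.399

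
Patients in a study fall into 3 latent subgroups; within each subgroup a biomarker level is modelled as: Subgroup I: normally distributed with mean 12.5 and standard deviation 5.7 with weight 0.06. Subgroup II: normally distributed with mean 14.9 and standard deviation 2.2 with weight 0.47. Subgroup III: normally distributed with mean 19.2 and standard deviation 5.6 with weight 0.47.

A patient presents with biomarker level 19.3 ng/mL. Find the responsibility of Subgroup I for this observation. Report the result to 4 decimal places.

0.0438

By Bayes' theorem, P(k | x) = π_k f_k(x) / Σ_j π_j f_j(x).
Evaluate each component's likelihood at the observed value:
  p_I = 0.034355
  p_II = 0.0245413
  p_III = 0.0712283
Weight by the priors:
  π_I·p_I = 0.06 × 0.034355 = 0.0020613
  π_II·p_II = 0.47 × 0.0245413 = 0.0115344
  π_III·p_III = 0.47 × 0.0712283 = 0.0334773
Sum: 0.0020613 + 0.0115344 + 0.0334773 = 0.0470731
So the posterior for Subgroup I is 0.0020613 / 0.0470731 ≈ 0.0438.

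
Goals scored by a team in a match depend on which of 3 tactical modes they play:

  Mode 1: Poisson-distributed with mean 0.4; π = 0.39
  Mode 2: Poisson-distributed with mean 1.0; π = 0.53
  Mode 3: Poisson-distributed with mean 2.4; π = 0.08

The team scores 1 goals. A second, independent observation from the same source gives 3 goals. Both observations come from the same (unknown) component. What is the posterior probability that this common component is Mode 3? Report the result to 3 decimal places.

P(component k | x) = P(Z=k)·f_k(x) / marginal(x), where marginal(x) = Σ_j P(Z=j)·f_j(x).
Since both observations come from the same component, the likelihood for component k is f_k(x₁)·f_k(x₂).
  p_1 = [0.268128] × [0.00715008] = 0.00191714
  p_2 = [0.367879] × [0.0613132] = 0.0225559
  p_3 = [0.217723] × [0.209014] = 0.0455072
Unnormalised posteriors:
  P(Z=1)·p_1 = 0.39 × 0.00191714 = 0.000747683
  P(Z=2)·p_2 = 0.53 × 0.0225559 = 0.0119546
  P(Z=3)·p_3 = 0.08 × 0.0455072 = 0.00364058
Evidence: 0.000747683 + 0.0119546 + 0.00364058 = 0.0163429
P(Mode 3 | data) ≈ 0.223

0.223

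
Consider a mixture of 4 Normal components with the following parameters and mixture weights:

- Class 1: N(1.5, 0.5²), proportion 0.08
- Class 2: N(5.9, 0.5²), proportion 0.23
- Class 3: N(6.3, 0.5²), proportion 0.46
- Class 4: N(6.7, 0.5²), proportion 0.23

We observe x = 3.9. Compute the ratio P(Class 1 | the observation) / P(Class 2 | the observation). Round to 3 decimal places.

0.010

The posterior odds equal the prior odds times the likelihood ratio: (π_i/π_j)·(f_i(x)/f_j(x)).
Normal densities:
  f_1 = (1/(0.5·√(2π)))·exp(−(3.9−1.5)²/(2·0.5²)) = 0.797885·exp(-11.52000) = 7.9226e-06
  f_2 = (1/(0.5·√(2π)))·exp(−(3.9−5.9)²/(2·0.5²)) = 0.797885·exp(-8.00000) = 0.00026766
  f_3 = (1/(0.5·√(2π)))·exp(−(3.9−6.3)²/(2·0.5²)) = 0.797885·exp(-11.52000) = 7.9226e-06
  f_4 = (1/(0.5·√(2π)))·exp(−(3.9−6.7)²/(2·0.5²)) = 0.797885·exp(-15.68000) = 1.23652e-07
Posterior odds = (π_1·f_1) / (π_2·f_2) = (0.08·7.9226e-06) / (0.23·0.00026766) = 6.33808e-07 / 6.15619e-05 ≈ 0.010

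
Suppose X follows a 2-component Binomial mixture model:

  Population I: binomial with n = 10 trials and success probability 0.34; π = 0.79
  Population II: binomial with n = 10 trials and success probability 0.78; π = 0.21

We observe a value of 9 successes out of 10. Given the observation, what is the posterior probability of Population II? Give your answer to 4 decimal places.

P(component k | x) = π_k·f_k(x) / marginal(x), where marginal(x) = Σ_j π_j·f_j(x).
Binomial probabilities:
  f_I = C(10,9)·0.34^9·0.66^1 = 10·6.0717e-05·0.66 = 0.000400732
  f_II = C(10,9)·0.78^9·0.22^1 = 10·0.106869·0.22 = 0.235112
Unnormalised posteriors:
  π_I·f_I = 0.79 × 0.000400732 = 0.000316578
  π_II·f_II = 0.21 × 0.235112 = 0.0493734
Normaliser: 0.000316578 + 0.0493734 = 0.04969
P(Population II | the observation) ≈ 0.9936

0.9936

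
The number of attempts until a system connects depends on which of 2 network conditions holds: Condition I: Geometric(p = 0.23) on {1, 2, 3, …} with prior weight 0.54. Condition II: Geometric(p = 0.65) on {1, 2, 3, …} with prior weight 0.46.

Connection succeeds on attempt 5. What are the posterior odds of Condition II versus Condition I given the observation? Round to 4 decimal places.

Since P(k|x) ∝ π_k f_k(x), the posterior odds are π_i f_i(x) / (π_j f_j(x)).
Component likelihoods at x = 5:
  p_I = 0.23·(1−0.23)^4 = 0.23·0.35153 = 0.080852
  p_II = 0.65·(1−0.65)^4 = 0.65·0.0150062 = 0.00975406
Odds = (0.46/0.54) × (0.00975406/0.080852) = 0.851852 × 0.120641 ≈ 0.1028

0.1028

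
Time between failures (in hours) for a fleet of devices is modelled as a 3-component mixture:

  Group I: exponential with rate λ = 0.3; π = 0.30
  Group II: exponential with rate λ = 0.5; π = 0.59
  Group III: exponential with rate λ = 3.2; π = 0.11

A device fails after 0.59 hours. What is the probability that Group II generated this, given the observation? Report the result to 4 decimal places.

The responsibility of component k is w_k f_k(x) divided by Σ_j w_j f_j(x).
Evaluate each component's likelihood at the observed value:
  p_I = 0.251334
  p_II = 0.372266
  p_III = 0.484398
Prior × likelihood for each component:
  w_I·p_I = 0.30 × 0.251334 = 0.0754002
  w_II·p_II = 0.59 × 0.372266 = 0.219637
  w_III·p_III = 0.11 × 0.484398 = 0.0532837
Marginal: 0.0754002 + 0.219637 + 0.0532837 = 0.348321
P(Group II | the observation) ≈ 0.6306

0.6306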